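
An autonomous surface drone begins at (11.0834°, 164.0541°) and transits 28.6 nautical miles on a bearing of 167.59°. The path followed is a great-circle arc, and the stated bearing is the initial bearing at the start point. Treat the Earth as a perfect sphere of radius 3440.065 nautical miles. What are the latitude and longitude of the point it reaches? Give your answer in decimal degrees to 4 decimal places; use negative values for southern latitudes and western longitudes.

Angular distance δ = d/R = 28.6 / 3440.065 = 0.008314 rad.
Start latitude φ₁ = 0.193442 rad; initial bearing θ = 2.924997 rad.
sin φ₂ = sin φ₁ cos δ + cos φ₁ sin δ cos θ = (0.192238)(0.999965) + (0.981348)(0.008314)(-0.976635) = 0.184263
φ₂ = asin(0.184263) = 0.185322 rad = 10.6182°.
Δλ = atan2( sin θ sin δ cos φ₁ , cos δ − sin φ₁ sin φ₂ ) = atan2(0.001753, 0.964543) = 0.001818 rad = 0.1042°.
Hence λ₂ = 164.0541° + 0.1042° = 164.1583°.

latitude 10.6182°, longitude 164.1583°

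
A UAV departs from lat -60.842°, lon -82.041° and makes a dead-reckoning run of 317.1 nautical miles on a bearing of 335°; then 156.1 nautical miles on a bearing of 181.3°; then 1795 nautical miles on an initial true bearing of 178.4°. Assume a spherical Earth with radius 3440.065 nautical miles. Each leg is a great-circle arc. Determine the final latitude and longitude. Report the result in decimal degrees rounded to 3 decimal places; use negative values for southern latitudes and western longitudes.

Apply the spherical direct solution leg by leg, carrying full precision between legs.
Leg 1: from (-60.842°, -82.041°), δ = 317.1/3440.065 = 0.092178 rad, θ = 335° → φ = -55.989°, λ = -86.029°.
Leg 2: from (-55.989°, -86.029°), δ = 156.1/3440.065 = 0.045377 rad, θ = 181.3° → φ = -58.588°, λ = -86.142°.
Leg 3: from (-58.588°, -86.142°), δ = 1795/3440.065 = 0.521792 rad, θ = 178.4° → φ = -88.279°, λ = -58.538°.

latitude -88.279°, longitude -58.538°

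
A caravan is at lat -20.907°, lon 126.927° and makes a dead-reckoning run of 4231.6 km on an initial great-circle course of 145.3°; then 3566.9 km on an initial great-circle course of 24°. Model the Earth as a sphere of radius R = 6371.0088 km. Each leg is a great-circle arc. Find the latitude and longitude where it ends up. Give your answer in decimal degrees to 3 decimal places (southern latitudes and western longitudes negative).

latitude -18.710°, longitude 172.427°

Apply the spherical direct solution leg by leg, carrying full precision between legs.
Leg 1: from (-20.907°, 126.927°), δ = 4231.6/6371.0088 = 0.664196 rad, θ = 145.3° → φ = -48.974°, λ = 159.245°.
Leg 2: from (-48.974°, 159.245°), δ = 3566.9/6371.0088 = 0.559864 rad, θ = 24° → φ = -18.710°, λ = 172.427°.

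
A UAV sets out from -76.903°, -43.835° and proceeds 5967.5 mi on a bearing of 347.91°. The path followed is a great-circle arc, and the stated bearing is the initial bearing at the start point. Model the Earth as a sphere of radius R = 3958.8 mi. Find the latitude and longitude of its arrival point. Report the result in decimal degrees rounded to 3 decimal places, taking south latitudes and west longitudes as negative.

latitude 9.173°, longitude -56.059°

δ = 5967.5/3958.8 = 1.507401 rad (86.3677°).
Converting: φ₁ = -1.342211 rad, θ = 6.072175 rad.
Destination latitude: φ₂ = arcsin( sin φ₁ cos δ + cos φ₁ sin δ cos θ ) = arcsin(0.159424) = 9.173°.
Δλ = atan2( sin θ sin δ cos φ₁ , cos δ − sin φ₁ sin φ₂ ) = atan2(-0.047366, 0.218630) = -0.213350 rad = -12.224°.
λ₂ = λ₁ + Δλ = -56.059°.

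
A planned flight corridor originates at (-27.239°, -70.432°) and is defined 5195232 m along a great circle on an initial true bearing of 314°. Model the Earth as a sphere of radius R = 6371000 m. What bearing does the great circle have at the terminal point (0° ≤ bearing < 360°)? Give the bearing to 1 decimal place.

final bearing 319.8°

Central angle δ = d/R = 0.815450 rad.
With φ₁ = -27.239° = -0.475410 rad and θ = 314° = 5.480334 rad:
sin φ₂ = sin φ₁ cos δ + cos φ₁ sin δ cos θ = (-0.457703)(0.685541) + (0.889105)(0.728034)(0.694658) = 0.135877
φ₂ = asin(0.135877) = 0.136299 rad = 7.809°.
For the longitude increment, Δλ = atan2( sin θ sin δ cos φ₁, cos δ − sin φ₁ sin φ₂ ) = atan2(-0.465628, 0.747732) = -31.911°.
Hence λ₂ = -70.432° + -31.911° = -102.343°.
The forward bearing on arrival equals the back-azimuth from the destination plus 180°.
Back-azimuth from P₂ (7.8°, -102.3°) to P₁ (-27.2°, -70.4°), with Δλ' = λ₁ − λ₂ = 31.9°: atan2( sin Δλ' cos φ₁ , cos φ₂ sin φ₁ − sin φ₂ cos φ₁ cos Δλ' ) = 139.8°.
Final bearing = (139.8° + 180°) mod 360° = 319.8°.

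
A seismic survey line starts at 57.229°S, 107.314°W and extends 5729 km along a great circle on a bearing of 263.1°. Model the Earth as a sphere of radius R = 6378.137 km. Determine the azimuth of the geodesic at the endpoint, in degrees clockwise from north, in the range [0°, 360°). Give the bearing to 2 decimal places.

δ = 5729/6378.137 = 0.898225 rad (51.4645°).
Converting: φ₁ = -0.998834 rad, θ = 4.591961 rad.
sin φ₂ = sin φ₁ cos δ + cos φ₁ sin δ cos θ = (-0.840841)(0.623000) + (0.541283)(0.782222)(-0.120137) = -0.574710
φ₂ = asin(-0.574710) = -0.612249 rad = -35.079°.
Then Δλ = atan2(-0.420337, 0.139760) = -1.249800 rad, from sin θ sin δ cos φ₁ over cos δ − sin φ₁ sin φ₂.
λ₂ = -107.314° + -71.608° = -178.922°.
The forward bearing on arrival equals the back-azimuth from the destination plus 180°.
Back-azimuth from P₂ (-35.08°, -178.92°) to P₁ (-57.23°, -107.31°), with Δλ' = λ₁ − λ₂ = 71.61°: atan2( sin Δλ' cos φ₁ , cos φ₂ sin φ₁ − sin φ₂ cos φ₁ cos Δλ' ) = 138.96°.
Final bearing = (138.96° + 180°) mod 360° = 318.96°.

final bearing 318.96°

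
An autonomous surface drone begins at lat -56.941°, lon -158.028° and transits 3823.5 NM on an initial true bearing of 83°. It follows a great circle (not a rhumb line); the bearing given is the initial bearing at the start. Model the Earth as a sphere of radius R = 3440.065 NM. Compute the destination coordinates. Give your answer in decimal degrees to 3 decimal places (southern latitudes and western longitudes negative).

latitude -18.179°, longitude -88.571°

The arc subtends δ = 3823.5/3440.065 = 1.111462 rad at the centre.
Start latitude φ₁ = -0.993808 rad; initial bearing θ = 1.448623 rad.
Applying the spherical law of cosines for sides, sin φ₂ = sin φ₁ cos δ + cos φ₁ sin δ cos θ = -0.311988, so φ₂ = -18.179°.
Δλ = atan2( sin θ sin δ cos φ₁ , cos δ − sin φ₁ sin φ₂ ) = atan2(0.485315, 0.181872) = 1.212245 rad = 69.457°.
λ₂ = -158.028° + 69.457° = -88.571°.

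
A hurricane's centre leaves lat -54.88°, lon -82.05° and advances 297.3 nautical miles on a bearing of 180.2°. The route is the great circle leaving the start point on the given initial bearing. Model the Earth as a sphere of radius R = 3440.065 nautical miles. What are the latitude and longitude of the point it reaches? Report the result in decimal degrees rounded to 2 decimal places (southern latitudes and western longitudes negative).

Angular distance δ = d/R = 297.3 / 3440.065 = 0.086423 rad.
With φ₁ = -54.88° = -0.957837 rad and θ = 180.2° = 3.145083 rad:
Destination latitude: φ₂ = arcsin( sin φ₁ cos δ + cos φ₁ sin δ cos θ ) = arcsin(-0.864552) = -59.83°.
For the longitude increment, Δλ = atan2( sin θ sin δ cos φ₁, cos δ − sin φ₁ sin φ₂ ) = atan2(-0.000173, 0.289108) = -0.03°.
λ₂ = λ₁ + Δλ = -82.08°.

latitude -59.83°, longitude -82.08°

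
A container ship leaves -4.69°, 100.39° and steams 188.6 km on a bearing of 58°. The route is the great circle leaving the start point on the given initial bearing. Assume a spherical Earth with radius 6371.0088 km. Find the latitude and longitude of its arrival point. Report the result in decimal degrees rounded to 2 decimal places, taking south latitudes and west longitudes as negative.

Angular distance δ = d/R = 188.6 / 6371.0088 = 0.029603 rad.
Converting: φ₁ = -0.081856 rad, θ = 1.012291 rad.
Destination latitude: φ₂ = arcsin( sin φ₁ cos δ + cos φ₁ sin δ cos θ ) = arcsin(-0.066096) = -3.79°.
For the longitude increment, Δλ = atan2( sin θ sin δ cos φ₁, cos δ − sin φ₁ sin φ₂ ) = atan2(0.025017, 0.994158) = 1.44°.
λ₂ = λ₁ + Δλ = 101.83°.

latitude -3.79°, longitude 101.83°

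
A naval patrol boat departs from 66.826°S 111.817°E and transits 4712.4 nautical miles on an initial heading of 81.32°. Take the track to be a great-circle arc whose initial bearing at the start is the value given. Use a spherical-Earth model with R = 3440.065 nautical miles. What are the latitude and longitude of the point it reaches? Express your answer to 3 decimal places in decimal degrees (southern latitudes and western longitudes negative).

Central angle δ = d/R = 1.369858 rad.
Converting: φ₁ = -1.166334 rad, θ = 1.419302 rad.
Destination latitude: φ₂ = arcsin( sin φ₁ cos δ + cos φ₁ sin δ cos θ ) = arcsin(-0.125291) = -7.198°.
Δλ = atan2( sin θ sin δ cos φ₁ , cos δ − sin φ₁ sin φ₂ ) = atan2(0.381190, 0.084407) = 1.352881 rad = 77.514°.
λ₂ = 111.817° + 77.514° = 189.331°, normalized to (−180°, 180°] → -170.669°.

latitude -7.198°, longitude -170.669°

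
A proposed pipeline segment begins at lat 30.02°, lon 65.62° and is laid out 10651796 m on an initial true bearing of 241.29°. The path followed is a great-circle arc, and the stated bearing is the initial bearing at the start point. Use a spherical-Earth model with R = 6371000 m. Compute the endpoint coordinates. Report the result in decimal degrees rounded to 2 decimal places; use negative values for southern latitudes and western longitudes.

latitude -27.67°, longitude -14.52°

δ = 10651796/6371000 = 1.671919 rad (95.7939°).
With φ₁ = 30.02° = 0.523948 rad and θ = 241.29° = 4.211305 rad:
Destination latitude: φ₂ = arcsin( sin φ₁ cos δ + cos φ₁ sin δ cos θ ) = arcsin(-0.464315) = -27.67°.
Then Δλ = atan2(-0.755526, 0.131348) = -1.398667 rad, from sin θ sin δ cos φ₁ over cos δ − sin φ₁ sin φ₂.
λ₂ = λ₁ + Δλ = -14.52°.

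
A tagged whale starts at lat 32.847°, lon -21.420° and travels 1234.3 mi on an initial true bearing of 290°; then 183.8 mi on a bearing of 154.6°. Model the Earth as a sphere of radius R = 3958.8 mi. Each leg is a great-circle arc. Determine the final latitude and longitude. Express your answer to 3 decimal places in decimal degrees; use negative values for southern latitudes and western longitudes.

latitude 34.774°, longitude -41.243°

Apply the spherical direct solution leg by leg, carrying full precision between legs.
Leg 1: from (32.847°, -21.420°), δ = 1234.3/3958.8 = 0.311786 rad, θ = 290° → φ = 37.185°, λ = -42.632°.
Leg 2: from (37.185°, -42.632°), δ = 183.8/3958.8 = 0.046428 rad, θ = 154.6° → φ = 34.774°, λ = -41.243°.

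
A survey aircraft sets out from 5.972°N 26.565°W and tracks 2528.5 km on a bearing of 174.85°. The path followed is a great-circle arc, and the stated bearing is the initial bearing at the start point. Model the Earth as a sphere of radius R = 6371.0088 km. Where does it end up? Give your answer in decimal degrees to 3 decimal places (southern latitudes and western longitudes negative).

latitude -16.674°, longitude -24.489°

Central angle δ = d/R = 0.396876 rad.
Start latitude φ₁ = 0.104231 rad; initial bearing θ = 3.051708 rad.
Destination latitude: φ₂ = arcsin( sin φ₁ cos δ + cos φ₁ sin δ cos θ ) = arcsin(-0.286934) = -16.674°.
Then Δλ = atan2(0.034509, 0.952126) = 0.036228 rad, from sin θ sin δ cos φ₁ over cos δ − sin φ₁ sin φ₂.
λ₂ = -26.565° + 2.076° = -24.489°.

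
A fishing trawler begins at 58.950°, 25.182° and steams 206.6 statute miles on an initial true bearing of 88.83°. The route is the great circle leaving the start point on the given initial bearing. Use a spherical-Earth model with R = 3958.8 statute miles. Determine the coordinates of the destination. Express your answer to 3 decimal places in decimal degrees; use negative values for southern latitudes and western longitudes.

The arc subtends δ = 206.6/3958.8 = 0.052188 rad at the centre.
Start latitude φ₁ = 1.028872 rad; initial bearing θ = 1.550376 rad.
sin φ₂ = sin φ₁ cos δ + cos φ₁ sin δ cos θ = (0.856718)(0.998639) + (0.515786)(0.052164)(0.020419) = 0.856101
φ₂ = asin(0.856101) = 1.027677 rad = 58.882°.
For the longitude increment, Δλ = atan2( sin θ sin δ cos φ₁, cos δ − sin φ₁ sin φ₂ ) = atan2(0.026900, 0.265202) = 5.792°.
λ₂ = λ₁ + Δλ = 30.974°.

latitude 58.882°, longitude 30.974°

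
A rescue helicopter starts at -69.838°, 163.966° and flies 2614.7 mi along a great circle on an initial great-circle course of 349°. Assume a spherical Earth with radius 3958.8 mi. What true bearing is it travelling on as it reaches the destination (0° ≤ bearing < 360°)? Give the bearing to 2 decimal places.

final bearing 355.54°

The arc subtends δ = 2614.7/3958.8 = 0.660478 rad at the centre.
Start latitude φ₁ = -1.218903 rad; initial bearing θ = 6.091199 rad.
Applying the spherical law of cosines for sides, sin φ₂ = sin φ₁ cos δ + cos φ₁ sin δ cos θ = -0.533736, so φ₂ = -32.258°.
Then Δλ = atan2(-0.040348, 0.288669) = -0.138872 rad, from sin θ sin δ cos φ₁ over cos δ − sin φ₁ sin φ₂.
λ₂ = λ₁ + Δλ = 156.009°.
The forward bearing on arrival equals the back-azimuth from the destination plus 180°.
Back-azimuth from P₂ (-32.26°, 156.01°) to P₁ (-69.84°, 163.97°), with Δλ' = λ₁ − λ₂ = 7.96°: atan2( sin Δλ' cos φ₁ , cos φ₂ sin φ₁ − sin φ₂ cos φ₁ cos Δλ' ) = 175.54°.
Final bearing = (175.54° + 180°) mod 360° = 355.54°.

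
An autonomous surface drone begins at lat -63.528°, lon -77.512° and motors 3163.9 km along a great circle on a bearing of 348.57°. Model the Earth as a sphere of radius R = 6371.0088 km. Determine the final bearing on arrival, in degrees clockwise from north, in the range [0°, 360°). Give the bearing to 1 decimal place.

final bearing 353.8°

The arc subtends δ = 3163.9/6371.0088 = 0.496609 rad at the centre.
Start latitude φ₁ = -1.108773 rad; initial bearing θ = 6.083694 rad.
sin φ₂ = sin φ₁ cos δ + cos φ₁ sin δ cos θ = (-0.895152)(0.879203) + (0.445760)(0.476447)(0.980168) = -0.578852
φ₂ = asin(-0.578852) = -0.617320 rad = -35.370°.
For the longitude increment, Δλ = atan2( sin θ sin δ cos φ₁, cos δ − sin φ₁ sin φ₂ ) = atan2(-0.042088, 0.361043) = -6.649°.
λ₂ = λ₁ + Δλ = -84.161°.
The forward bearing on arrival equals the back-azimuth from the destination plus 180°.
Back-azimuth from P₂ (-35.4°, -84.2°) to P₁ (-63.5°, -77.5°), with Δλ' = λ₁ − λ₂ = 6.6°: atan2( sin Δλ' cos φ₁ , cos φ₂ sin φ₁ − sin φ₂ cos φ₁ cos Δλ' ) = 173.8°.
Final bearing = (173.8° + 180°) mod 360° = 353.8°.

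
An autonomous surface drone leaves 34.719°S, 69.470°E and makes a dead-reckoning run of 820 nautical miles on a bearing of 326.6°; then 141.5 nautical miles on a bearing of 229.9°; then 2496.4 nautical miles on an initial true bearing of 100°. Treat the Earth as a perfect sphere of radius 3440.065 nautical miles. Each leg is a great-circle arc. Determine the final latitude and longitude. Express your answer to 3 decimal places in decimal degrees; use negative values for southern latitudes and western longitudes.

latitude -24.558°, longitude 105.304°

Apply the spherical direct solution leg by leg, carrying full precision between legs.
Leg 1: from (-34.719°, 69.470°), δ = 820/3440.065 = 0.238368 rad, θ = 326.6° → φ = -23.043°, λ = 61.350°.
Leg 2: from (-23.043°, 61.350°), δ = 141.5/3440.065 = 0.041133 rad, θ = 229.9° → φ = -24.549°, λ = 59.368°.
Leg 3: from (-24.549°, 59.368°), δ = 2496.4/3440.065 = 0.725684 rad, θ = 100° → φ = -24.558°, λ = 105.304°.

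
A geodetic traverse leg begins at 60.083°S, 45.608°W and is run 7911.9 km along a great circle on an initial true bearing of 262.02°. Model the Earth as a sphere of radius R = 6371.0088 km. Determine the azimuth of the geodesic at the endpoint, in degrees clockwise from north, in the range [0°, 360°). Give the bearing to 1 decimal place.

final bearing 328.2°

δ = 7911.9/6371.0088 = 1.241860 rad (71.1533°).
Start latitude φ₁ = -1.048646 rad; initial bearing θ = 4.573112 rad.
Destination latitude: φ₂ = arcsin( sin φ₁ cos δ + cos φ₁ sin δ cos θ ) = arcsin(-0.345519) = -20.213°.
Δλ = atan2( sin θ sin δ cos φ₁ , cos δ − sin φ₁ sin φ₂ ) = atan2(-0.467435, 0.023559) = -1.520439 rad = -87.115°.
λ₂ = -45.608° + -87.115° = -132.723°.
The forward bearing on arrival equals the back-azimuth from the destination plus 180°.
Back-azimuth from P₂ (-20.2°, -132.7°) to P₁ (-60.1°, -45.6°), with Δλ' = λ₁ − λ₂ = 87.1°: atan2( sin Δλ' cos φ₁ , cos φ₂ sin φ₁ − sin φ₂ cos φ₁ cos Δλ' ) = 148.2°.
Final bearing = (148.2° + 180°) mod 360° = 328.2°.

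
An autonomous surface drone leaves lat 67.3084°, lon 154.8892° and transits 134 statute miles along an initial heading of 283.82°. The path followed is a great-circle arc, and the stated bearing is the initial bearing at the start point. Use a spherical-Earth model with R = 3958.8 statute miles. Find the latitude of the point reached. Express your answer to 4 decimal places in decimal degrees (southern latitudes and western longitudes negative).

latitude 67.6962°

The arc subtends δ = 134/3958.8 = 0.033849 rad at the centre.
Start latitude φ₁ = 1.174753 rad; initial bearing θ = 4.953593 rad.
Applying the spherical law of cosines for sides, sin φ₂ = sin φ₁ cos δ + cos φ₁ sin δ cos θ = 0.925185, so φ₂ = 67.6962°.
For the longitude increment, Δλ = atan2( sin θ sin δ cos φ₁, cos δ − sin φ₁ sin φ₂ ) = atan2(-0.012677, 0.145857) = -4.9675°.
λ₂ = λ₁ + Δλ = 149.9217°.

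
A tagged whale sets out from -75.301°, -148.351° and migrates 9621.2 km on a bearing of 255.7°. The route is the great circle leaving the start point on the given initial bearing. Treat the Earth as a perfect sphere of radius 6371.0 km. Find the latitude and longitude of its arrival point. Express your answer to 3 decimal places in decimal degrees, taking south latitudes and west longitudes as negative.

The arc subtends δ = 9621.2/6371 = 1.510155 rad at the centre.
With φ₁ = -75.301° = -1.314250 rad and θ = 255.7° = 4.462807 rad:
Destination latitude: φ₂ = arcsin( sin φ₁ cos δ + cos φ₁ sin δ cos θ ) = arcsin(-0.121179) = -6.960°.
Δλ = atan2( sin θ sin δ cos φ₁ , cos δ − sin φ₁ sin φ₂ ) = atan2(-0.245427, -0.056609) = -1.797488 rad = -102.988°.
λ₂ = -148.351° + -102.988° = -251.339°, normalized to (−180°, 180°] → 108.661°.

latitude -6.960°, longitude 108.661°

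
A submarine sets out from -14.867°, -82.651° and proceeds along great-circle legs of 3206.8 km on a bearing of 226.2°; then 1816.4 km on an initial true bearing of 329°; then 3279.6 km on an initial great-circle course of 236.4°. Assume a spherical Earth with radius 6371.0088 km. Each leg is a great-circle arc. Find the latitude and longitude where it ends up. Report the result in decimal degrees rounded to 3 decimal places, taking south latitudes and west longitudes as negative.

latitude -32.646°, longitude -145.186°

Apply the spherical direct solution leg by leg, carrying full precision between legs.
Leg 1: from (-14.867°, -82.651°), δ = 3206.8/6371.0088 = 0.503343 rad, θ = 226.2° → φ = -33.191°, λ = -107.235°.
Leg 2: from (-33.191°, -107.235°), δ = 1816.4/6371.0088 = 0.285104 rad, θ = 329° → φ = -18.880°, λ = -116.041°.
Leg 3: from (-18.880°, -116.041°), δ = 3279.6/6371.0088 = 0.514769 rad, θ = 236.4° → φ = -32.646°, λ = -145.186°.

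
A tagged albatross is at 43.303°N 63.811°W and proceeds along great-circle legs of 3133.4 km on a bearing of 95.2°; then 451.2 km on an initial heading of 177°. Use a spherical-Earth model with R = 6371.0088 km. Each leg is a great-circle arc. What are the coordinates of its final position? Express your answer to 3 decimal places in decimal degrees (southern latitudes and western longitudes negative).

latitude 30.936°, longitude -28.531°

Apply the spherical direct solution leg by leg, carrying full precision between legs.
Leg 1: from (43.303°, -63.811°), δ = 3133.4/6371.0088 = 0.491822 rad, θ = 95.2° → φ = 34.989°, λ = -28.779°.
Leg 2: from (34.989°, -28.779°), δ = 451.2/6371.0088 = 0.070821 rad, θ = 177° → φ = 30.936°, λ = -28.531°.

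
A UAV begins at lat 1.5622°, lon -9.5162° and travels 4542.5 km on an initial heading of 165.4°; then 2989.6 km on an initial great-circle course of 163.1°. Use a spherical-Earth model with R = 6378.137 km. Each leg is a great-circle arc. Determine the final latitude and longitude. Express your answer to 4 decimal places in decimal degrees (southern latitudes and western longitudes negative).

latitude -62.5694°, longitude 19.0634°

Apply the spherical direct solution leg by leg, carrying full precision between legs.
Leg 1: from (1.5622°, -9.5162°), δ = 4542.5/6378.137 = 0.712199 rad, θ = 165.4° → φ = -37.7000°, λ = 2.5003°.
Leg 2: from (-37.7000°, 2.5003°), δ = 2989.6/6378.137 = 0.468726 rad, θ = 163.1° → φ = -62.5694°, λ = 19.0634°.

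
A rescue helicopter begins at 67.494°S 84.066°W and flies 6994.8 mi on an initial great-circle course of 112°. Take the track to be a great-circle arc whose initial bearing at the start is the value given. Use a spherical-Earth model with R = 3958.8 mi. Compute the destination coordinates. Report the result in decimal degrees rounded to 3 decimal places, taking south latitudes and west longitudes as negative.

latitude 2.256°, longitude 30.412°

The arc subtends δ = 6994.8/3958.8 = 1.766899 rad at the centre.
With φ₁ = -67.494° = -1.177993 rad and θ = 112° = 1.954769 rad:
sin φ₂ = sin φ₁ cos δ + cos φ₁ sin δ cos θ = (-0.923839)(-0.194848) + (0.382780)(0.980833)(-0.374607) = 0.039365
φ₂ = asin(0.039365) = 0.039375 rad = 2.256°.
For the longitude increment, Δλ = atan2( sin θ sin δ cos φ₁, cos δ − sin φ₁ sin φ₂ ) = atan2(0.348105, -0.158481) = 114.478°.
Hence λ₂ = -84.066° + 114.478° = 30.412°.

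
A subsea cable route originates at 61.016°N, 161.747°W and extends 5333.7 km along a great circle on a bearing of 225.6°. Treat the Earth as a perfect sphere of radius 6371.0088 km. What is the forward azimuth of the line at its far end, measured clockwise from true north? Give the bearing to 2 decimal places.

final bearing 201.55°

Central angle δ = d/R = 0.837183 rad.
Start latitude φ₁ = 1.064930 rad; initial bearing θ = 3.937463 rad.
Destination latitude: φ₂ = arcsin( sin φ₁ cos δ + cos φ₁ sin δ cos θ ) = arcsin(0.333879) = 19.504°.
For the longitude increment, Δλ = atan2( sin θ sin δ cos φ₁, cos δ − sin φ₁ sin φ₂ ) = atan2(-0.257150, 0.377495) = -34.263°.
λ₂ = -161.747° + -34.263° = -196.010°, normalized to (−180°, 180°] → 163.990°.
The forward bearing on arrival equals the back-azimuth from the destination plus 180°.
Back-azimuth from P₂ (19.50°, 163.99°) to P₁ (61.02°, -161.75°), with Δλ' = λ₁ − λ₂ = -325.74°: atan2( sin Δλ' cos φ₁ , cos φ₂ sin φ₁ − sin φ₂ cos φ₁ cos Δλ' ) = 21.55°.
Final bearing = (21.55° + 180°) mod 360° = 201.55°.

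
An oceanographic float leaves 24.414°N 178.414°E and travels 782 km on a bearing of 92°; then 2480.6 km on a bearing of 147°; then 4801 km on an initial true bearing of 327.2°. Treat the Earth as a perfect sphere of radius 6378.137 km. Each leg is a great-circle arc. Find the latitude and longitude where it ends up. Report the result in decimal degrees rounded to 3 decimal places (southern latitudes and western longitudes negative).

latitude 39.411°, longitude 169.423°

Apply the spherical direct solution leg by leg, carrying full precision between legs.
Leg 1: from (24.414°, 178.414°), δ = 782/6378.137 = 0.122606 rad, θ = 92° → φ = 23.975°, λ = -173.899°.
Leg 2: from (23.975°, -173.899°), δ = 2480.6/6378.137 = 0.388922 rad, θ = 147° → φ = 4.900°, λ = -161.936°.
Leg 3: from (4.900°, -161.936°), δ = 4801/6378.137 = 0.752728 rad, θ = 327.2° → φ = 39.411°, λ = 169.423°.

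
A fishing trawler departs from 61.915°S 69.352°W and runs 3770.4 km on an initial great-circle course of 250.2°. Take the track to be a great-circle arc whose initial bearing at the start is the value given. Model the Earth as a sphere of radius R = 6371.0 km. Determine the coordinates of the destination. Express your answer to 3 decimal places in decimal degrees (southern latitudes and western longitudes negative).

latitude -55.202°, longitude -136.241°

The arc subtends δ = 3770.4/6371 = 0.591807 rad at the centre.
Converting: φ₁ = -1.080621 rad, θ = 4.366814 rad.
Applying the spherical law of cosines for sides, sin φ₂ = sin φ₁ cos δ + cos φ₁ sin δ cos θ = -0.821172, so φ₂ = -55.202°.
Then Δλ = atan2(-0.247104, 0.105455) = -1.167434 rad, from sin θ sin δ cos φ₁ over cos δ − sin φ₁ sin φ₂.
λ₂ = -69.352° + -66.889° = -136.241°.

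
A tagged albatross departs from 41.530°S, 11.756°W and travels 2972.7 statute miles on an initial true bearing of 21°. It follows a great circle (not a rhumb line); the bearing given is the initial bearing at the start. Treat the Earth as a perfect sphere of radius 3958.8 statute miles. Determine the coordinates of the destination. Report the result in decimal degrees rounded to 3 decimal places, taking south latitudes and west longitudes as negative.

latitude -0.450°, longitude 2.398°

δ = 2972.7/3958.8 = 0.750909 rad (43.0239°).
Converting: φ₁ = -0.724835 rad, θ = 0.366519 rad.
sin φ₂ = sin φ₁ cos δ + cos φ₁ sin δ cos θ = (-0.663012)(0.731069) + (0.748609)(0.682304)(0.933580) = -0.007855
φ₂ = asin(-0.007855) = -0.007855 rad = -0.450°.
For the longitude increment, Δλ = atan2( sin θ sin δ cos φ₁, cos δ − sin φ₁ sin φ₂ ) = atan2(0.183047, 0.725861) = 14.154°.
Hence λ₂ = -11.756° + 14.154° = 2.398°.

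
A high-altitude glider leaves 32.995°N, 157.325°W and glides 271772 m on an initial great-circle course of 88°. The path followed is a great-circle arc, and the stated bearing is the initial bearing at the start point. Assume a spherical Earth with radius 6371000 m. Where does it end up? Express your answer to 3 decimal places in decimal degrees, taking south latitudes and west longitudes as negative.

latitude 33.046°, longitude -154.411°

The arc subtends δ = 271772/6371000 = 0.042658 rad at the centre.
Start latitude φ₁ = 0.575871 rad; initial bearing θ = 1.535890 rad.
sin φ₂ = sin φ₁ cos δ + cos φ₁ sin δ cos θ = (0.544566)(0.999090) + (0.838718)(0.042645)(0.034899) = 0.545319
φ₂ = asin(0.545319) = 0.576769 rad = 33.046°.
For the longitude increment, Δλ = atan2( sin θ sin δ cos φ₁, cos δ − sin φ₁ sin φ₂ ) = atan2(0.035745, 0.702128) = 2.914°.
λ₂ = λ₁ + Δλ = -154.411°.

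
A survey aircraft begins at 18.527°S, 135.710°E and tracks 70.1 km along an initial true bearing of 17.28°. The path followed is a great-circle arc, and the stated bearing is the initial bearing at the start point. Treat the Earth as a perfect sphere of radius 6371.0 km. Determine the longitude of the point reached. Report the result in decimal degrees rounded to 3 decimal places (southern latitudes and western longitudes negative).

longitude 135.907°

Angular distance δ = d/R = 70.1 / 6371 = 0.011003 rad.
With φ₁ = -18.527° = -0.323357 rad and θ = 17.28° = 0.301593 rad:
Destination latitude: φ₂ = arcsin( sin φ₁ cos δ + cos φ₁ sin δ cos θ ) = arcsin(-0.307771) = -17.925°.
Δλ = atan2( sin θ sin δ cos φ₁ , cos δ − sin φ₁ sin φ₂ ) = atan2(0.003099, 0.902145) = 0.003435 rad = 0.197°.
λ₂ = 135.710° + 0.197° = 135.907°.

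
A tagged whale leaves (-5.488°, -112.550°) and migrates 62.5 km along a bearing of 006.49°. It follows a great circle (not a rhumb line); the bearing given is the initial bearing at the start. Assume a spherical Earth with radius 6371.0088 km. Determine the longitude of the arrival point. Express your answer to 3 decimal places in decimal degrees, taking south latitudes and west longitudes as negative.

Central angle δ = d/R = 0.009810 rad.
With φ₁ = -5.488° = -0.095784 rad and θ = 6.49° = 0.113272 rad:
sin φ₂ = sin φ₁ cos δ + cos φ₁ sin δ cos θ = (-0.095637)(0.999952) + (0.995416)(0.009810)(0.993592) = -0.085930
φ₂ = asin(-0.085930) = -0.086036 rad = -4.930°.
Δλ = atan2( sin θ sin δ cos φ₁ , cos δ − sin φ₁ sin φ₂ ) = atan2(0.001104, 0.991734) = 0.001113 rad = 0.064°.
Hence λ₂ = -112.550° + 0.064° = -112.486°.

longitude -112.486°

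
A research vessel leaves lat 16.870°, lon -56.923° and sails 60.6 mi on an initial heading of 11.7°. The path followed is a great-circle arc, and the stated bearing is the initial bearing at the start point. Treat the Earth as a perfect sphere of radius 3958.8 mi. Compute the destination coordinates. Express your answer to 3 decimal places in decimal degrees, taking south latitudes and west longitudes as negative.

Angular distance δ = d/R = 60.6 / 3958.8 = 0.015308 rad.
Start latitude φ₁ = 0.294437 rad; initial bearing θ = 0.204204 rad.
sin φ₂ = sin φ₁ cos δ + cos φ₁ sin δ cos θ = (0.290201)(0.999883) + (0.956966)(0.015307)(0.979223) = 0.304511
φ₂ = asin(0.304511) = 0.309425 rad = 17.729°.
Then Δλ = atan2(0.002970, 0.911513) = 0.003259 rad, from sin θ sin δ cos φ₁ over cos δ − sin φ₁ sin φ₂.
Hence λ₂ = -56.923° + 0.187° = -56.736°.

latitude 17.729°, longitude -56.736°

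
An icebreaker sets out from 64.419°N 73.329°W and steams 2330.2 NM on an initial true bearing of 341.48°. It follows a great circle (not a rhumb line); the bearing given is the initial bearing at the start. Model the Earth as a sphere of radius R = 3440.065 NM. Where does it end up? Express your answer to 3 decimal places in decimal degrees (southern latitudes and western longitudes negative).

Central angle δ = d/R = 0.677371 rad.
Converting: φ₁ = 1.124324 rad, θ = 5.959950 rad.
Applying the spherical law of cosines for sides, sin φ₂ = sin φ₁ cos δ + cos φ₁ sin δ cos θ = 0.959447, so φ₂ = 73.627°.
Δλ = atan2( sin θ sin δ cos φ₁ , cos δ − sin φ₁ sin φ₂ ) = atan2(-0.085959, -0.086174) = -2.357447 rad = -135.072°.
λ₂ = -73.329° + -135.072° = -208.401°, normalized to (−180°, 180°] → 151.599°.

latitude 73.627°, longitude 151.599°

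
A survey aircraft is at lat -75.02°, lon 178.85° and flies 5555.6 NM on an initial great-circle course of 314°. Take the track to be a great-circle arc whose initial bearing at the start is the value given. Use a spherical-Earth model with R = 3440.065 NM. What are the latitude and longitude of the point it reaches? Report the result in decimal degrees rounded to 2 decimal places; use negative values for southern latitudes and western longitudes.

latitude 12.83°, longitude 131.37°

δ = 5555.6/3440.065 = 1.614969 rad (92.5309°).
Converting: φ₁ = -1.309346 rad, θ = 5.480334 rad.
Destination latitude: φ₂ = arcsin( sin φ₁ cos δ + cos φ₁ sin δ cos θ ) = arcsin(0.222040) = 12.83°.
Δλ = atan2( sin θ sin δ cos φ₁ , cos δ − sin φ₁ sin φ₂ ) = atan2(-0.185755, 0.170335) = -0.828675 rad = -47.48°.
λ₂ = 178.85° + -47.48° = 131.37°.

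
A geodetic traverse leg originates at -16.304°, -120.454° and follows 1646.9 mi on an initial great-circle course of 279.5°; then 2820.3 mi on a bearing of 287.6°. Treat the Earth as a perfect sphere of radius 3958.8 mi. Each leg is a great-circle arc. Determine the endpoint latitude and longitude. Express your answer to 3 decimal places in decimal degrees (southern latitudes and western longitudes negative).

latitude 2.754°, longitude 176.987°

Apply the spherical direct solution leg by leg, carrying full precision between legs.
Leg 1: from (-16.304°, -120.454°), δ = 1646.9/3958.8 = 0.416010 rad, θ = 279.5° → φ = -11.115°, λ = -144.420°.
Leg 2: from (-11.115°, -144.420°), δ = 2820.3/3958.8 = 0.712413 rad, θ = 287.6° → φ = 2.754°, λ = 176.987°.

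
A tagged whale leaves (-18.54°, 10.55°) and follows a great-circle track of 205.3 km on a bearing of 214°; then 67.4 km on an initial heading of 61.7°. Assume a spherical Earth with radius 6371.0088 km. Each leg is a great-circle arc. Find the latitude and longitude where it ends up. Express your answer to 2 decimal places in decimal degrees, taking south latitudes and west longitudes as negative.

latitude -19.78°, longitude 10.02°

Apply the spherical direct solution leg by leg, carrying full precision between legs.
Leg 1: from (-18.54°, 10.55°), δ = 205.3/6371.0088 = 0.032224 rad, θ = 214° → φ = -20.07°, λ = 9.45°.
Leg 2: from (-20.07°, 9.45°), δ = 67.4/6371.0088 = 0.010579 rad, θ = 61.7° → φ = -19.78°, λ = 10.02°.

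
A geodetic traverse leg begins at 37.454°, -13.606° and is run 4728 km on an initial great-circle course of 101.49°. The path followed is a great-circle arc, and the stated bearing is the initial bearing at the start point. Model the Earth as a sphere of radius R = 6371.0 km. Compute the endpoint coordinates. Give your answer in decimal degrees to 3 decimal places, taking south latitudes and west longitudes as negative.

Angular distance δ = d/R = 4728 / 6371 = 0.742113 rad.
Start latitude φ₁ = 0.653696 rad; initial bearing θ = 1.771335 rad.
sin φ₂ = sin φ₁ cos δ + cos φ₁ sin δ cos θ = (0.608124)(0.737042) + (0.793842)(0.675847)(-0.199197) = 0.341341
φ₂ = asin(0.341341) = 0.348343 rad = 19.959°.
Then Δλ = atan2(0.525763, 0.529464) = 0.781891 rad, from sin θ sin δ cos φ₁ over cos δ − sin φ₁ sin φ₂.
Hence λ₂ = -13.606° + 44.799° = 31.193°.

latitude 19.959°, longitude 31.193°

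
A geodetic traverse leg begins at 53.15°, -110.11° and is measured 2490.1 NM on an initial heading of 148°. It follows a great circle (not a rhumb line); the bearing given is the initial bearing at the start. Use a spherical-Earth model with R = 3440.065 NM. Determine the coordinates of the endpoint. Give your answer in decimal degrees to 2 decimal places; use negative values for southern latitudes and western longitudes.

Central angle δ = d/R = 0.723853 rad.
With φ₁ = 53.15° = 0.927642 rad and θ = 148° = 2.583087 rad:
Applying the spherical law of cosines for sides, sin φ₂ = sin φ₁ cos δ + cos φ₁ sin δ cos θ = 0.262735, so φ₂ = 15.23°.
Δλ = atan2( sin θ sin δ cos φ₁ , cos δ − sin φ₁ sin φ₂ ) = atan2(0.210474, 0.539017) = 0.372271 rad = 21.33°.
λ₂ = λ₁ + Δλ = -88.78°.

latitude 15.23°, longitude -88.78°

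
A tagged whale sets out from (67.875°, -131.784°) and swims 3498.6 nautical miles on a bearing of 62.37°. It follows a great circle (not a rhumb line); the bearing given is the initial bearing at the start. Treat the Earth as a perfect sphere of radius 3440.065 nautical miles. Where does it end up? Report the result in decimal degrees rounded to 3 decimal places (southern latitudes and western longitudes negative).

latitude 39.475°, longitude -29.264°

δ = 3498.6/3440.065 = 1.017016 rad (58.2707°).
With φ₁ = 67.875° = 1.184642 rad and θ = 62.37° = 1.088562 rad:
Destination latitude: φ₂ = arcsin( sin φ₁ cos δ + cos φ₁ sin δ cos θ ) = arcsin(0.635741) = 39.475°.
Δλ = atan2( sin θ sin δ cos φ₁ , cos δ − sin φ₁ sin φ₂ ) = atan2(0.283807, -0.063022) = 1.789308 rad = 102.520°.
λ₂ = λ₁ + Δλ = -29.264°.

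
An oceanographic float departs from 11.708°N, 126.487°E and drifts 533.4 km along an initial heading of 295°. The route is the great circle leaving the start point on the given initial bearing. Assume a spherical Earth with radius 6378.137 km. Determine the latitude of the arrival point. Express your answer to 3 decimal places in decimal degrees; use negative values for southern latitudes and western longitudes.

latitude 13.697°

Central angle δ = d/R = 0.083629 rad.
With φ₁ = 11.708° = 0.204343 rad and θ = 295° = 5.148721 rad:
Applying the spherical law of cosines for sides, sin φ₂ = sin φ₁ cos δ + cos φ₁ sin δ cos θ = 0.236782, so φ₂ = 13.697°.
Δλ = atan2( sin θ sin δ cos φ₁ , cos δ − sin φ₁ sin φ₂ ) = atan2(-0.074131, 0.948456) = -0.078001 rad = -4.469°.
λ₂ = λ₁ + Δλ = 122.018°.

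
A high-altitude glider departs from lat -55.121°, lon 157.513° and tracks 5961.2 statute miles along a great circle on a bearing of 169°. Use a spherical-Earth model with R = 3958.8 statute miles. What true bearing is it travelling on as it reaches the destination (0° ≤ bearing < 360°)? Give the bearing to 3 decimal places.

final bearing 7.941°

Central angle δ = d/R = 1.505810 rad.
With φ₁ = -55.121° = -0.962043 rad and θ = 169° = 2.949606 rad:
sin φ₂ = sin φ₁ cos δ + cos φ₁ sin δ cos θ = (-0.820362)(0.064941) + (0.571845)(0.997889)(-0.981627) = -0.613429
φ₂ = asin(-0.613429) = -0.660395 rad = -37.838°.
For the longitude increment, Δλ = atan2( sin θ sin δ cos φ₁, cos δ − sin φ₁ sin φ₂ ) = atan2(0.108883, -0.438293) = 166.049°.
λ₂ = 157.513° + 166.049° = 323.562°, normalized to (−180°, 180°] → -36.438°.
The forward bearing on arrival equals the back-azimuth from the destination plus 180°.
Back-azimuth from P₂ (-37.838°, -36.438°) to P₁ (-55.121°, 157.513°), with Δλ' = λ₁ − λ₂ = 193.951°: atan2( sin Δλ' cos φ₁ , cos φ₂ sin φ₁ − sin φ₂ cos φ₁ cos Δλ' ) = 187.941°.
Final bearing = (187.941° + 180°) mod 360° = 7.941°.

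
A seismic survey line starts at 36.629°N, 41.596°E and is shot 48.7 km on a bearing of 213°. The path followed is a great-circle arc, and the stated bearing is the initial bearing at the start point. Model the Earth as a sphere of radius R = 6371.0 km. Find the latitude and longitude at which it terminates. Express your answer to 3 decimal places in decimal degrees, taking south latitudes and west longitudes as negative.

δ = 48.7/6371 = 0.007644 rad (0.4380°).
With φ₁ = 36.629° = 0.639297 rad and θ = 213° = 3.717551 rad:
sin φ₂ = sin φ₁ cos δ + cos φ₁ sin δ cos θ = (0.596631)(0.999971) + (0.802516)(0.007644)(-0.838671) = 0.591469
φ₂ = asin(0.591469) = 0.632879 rad = 36.261°.
For the longitude increment, Δλ = atan2( sin θ sin δ cos φ₁, cos δ − sin φ₁ sin φ₂ ) = atan2(-0.003341, 0.647082) = -0.296°.
λ₂ = λ₁ + Δλ = 41.300°.

latitude 36.261°, longitude 41.300°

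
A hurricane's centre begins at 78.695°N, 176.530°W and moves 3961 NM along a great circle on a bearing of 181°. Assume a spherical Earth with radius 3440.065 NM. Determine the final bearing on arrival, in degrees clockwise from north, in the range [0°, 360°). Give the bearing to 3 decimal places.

final bearing 180.201°

Angular distance δ = d/R = 3961 / 3440.065 = 1.151432 rad.
With φ₁ = 78.695° = 1.373487 rad and θ = 181° = 3.159046 rad:
Applying the spherical law of cosines for sides, sin φ₂ = sin φ₁ cos δ + cos φ₁ sin δ cos θ = 0.220262, so φ₂ = 12.724°.
For the longitude increment, Δλ = atan2( sin θ sin δ cos φ₁, cos δ − sin φ₁ sin φ₂ ) = atan2(-0.003125, 0.191192) = -0.936°.
λ₂ = -176.530° + -0.936° = -177.466°.
The forward bearing on arrival equals the back-azimuth from the destination plus 180°.
Back-azimuth from P₂ (12.724°, -177.466°) to P₁ (78.695°, -176.530°), with Δλ' = λ₁ − λ₂ = 0.936°: atan2( sin Δλ' cos φ₁ , cos φ₂ sin φ₁ − sin φ₂ cos φ₁ cos Δλ' ) = 0.201°.
Final bearing = (0.201° + 180°) mod 360° = 180.201°.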